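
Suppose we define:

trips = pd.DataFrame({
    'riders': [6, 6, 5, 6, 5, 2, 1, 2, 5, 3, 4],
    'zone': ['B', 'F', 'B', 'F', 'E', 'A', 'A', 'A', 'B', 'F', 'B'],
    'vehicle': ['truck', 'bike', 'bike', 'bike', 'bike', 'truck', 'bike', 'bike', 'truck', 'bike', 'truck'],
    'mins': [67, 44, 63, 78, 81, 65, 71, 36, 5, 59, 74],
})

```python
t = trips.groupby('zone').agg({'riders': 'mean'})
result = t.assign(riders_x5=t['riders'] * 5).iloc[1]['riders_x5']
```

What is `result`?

group by zone, mean of riders:
        riders
zone          
A     1.666667
B     5.000000
E     5.000000
F     5.000000
add column riders_x5 = t['riders'] * 5:
        riders  riders_x5
zone                     
A     1.666667   8.333333
B     5.000000  25.000000
E     5.000000  25.000000
F     5.000000  25.000000
So iloc[1]['riders_x5'] = 25.0.

25.0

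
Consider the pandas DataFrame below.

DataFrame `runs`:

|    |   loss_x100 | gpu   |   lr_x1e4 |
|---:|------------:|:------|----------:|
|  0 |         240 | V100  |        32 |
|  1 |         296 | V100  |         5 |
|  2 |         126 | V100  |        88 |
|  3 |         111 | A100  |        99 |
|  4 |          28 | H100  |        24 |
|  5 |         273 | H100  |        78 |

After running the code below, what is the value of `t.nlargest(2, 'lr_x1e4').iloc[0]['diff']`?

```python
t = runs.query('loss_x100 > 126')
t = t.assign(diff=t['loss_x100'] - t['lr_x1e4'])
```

195

filter rows where loss_x100 > 126:
   loss_x100   gpu  lr_x1e4
0        240  V100       32
1        296  V100        5
5        273  H100       78
add column diff = t['loss_x100'] - t['lr_x1e4']:
   loss_x100   gpu  lr_x1e4  diff
0        240  V100       32   208
1        296  V100        5   291
5        273  H100       78   195
take 2 rows with largest lr_x1e4:
   loss_x100   gpu  lr_x1e4  diff
5        273  H100       78   195
0        240  V100       32   208
Finally, value at position 0, column 'diff' = 195.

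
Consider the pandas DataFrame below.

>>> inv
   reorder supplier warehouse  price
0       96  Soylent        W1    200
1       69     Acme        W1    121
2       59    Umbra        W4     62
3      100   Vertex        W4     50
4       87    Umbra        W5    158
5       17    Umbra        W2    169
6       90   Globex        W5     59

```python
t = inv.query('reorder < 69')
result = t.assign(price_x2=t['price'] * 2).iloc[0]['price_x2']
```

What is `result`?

filter rows where reorder < 69:
   reorder supplier warehouse  price
2       59    Umbra        W4     62
5       17    Umbra        W2    169
add column price_x2 = t['price'] * 2:
   reorder supplier warehouse  price  price_x2
2       59    Umbra        W4     62       124
5       17    Umbra        W2    169       338

124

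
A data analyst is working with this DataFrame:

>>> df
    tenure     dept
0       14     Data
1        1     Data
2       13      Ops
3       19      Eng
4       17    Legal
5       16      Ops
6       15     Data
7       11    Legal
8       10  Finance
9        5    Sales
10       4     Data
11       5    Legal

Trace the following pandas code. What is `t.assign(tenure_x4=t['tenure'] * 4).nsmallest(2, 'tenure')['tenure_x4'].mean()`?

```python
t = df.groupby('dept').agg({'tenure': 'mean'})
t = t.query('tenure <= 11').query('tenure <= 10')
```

group by dept, mean of tenure:
         tenure
dept           
Data        8.5
Eng        19.0
Finance    10.0
Legal      11.0
Ops        14.5
Sales       5.0
filter rows where tenure <= 11:
         tenure
dept           
Data        8.5
Finance    10.0
Legal      11.0
Sales       5.0
filter rows where tenure <= 10:
         tenure
dept           
Data        8.5
Finance    10.0
Sales       5.0
add column tenure_x4 = t['tenure'] * 4:
         tenure  tenure_x4
dept                      
Data        8.5       34.0
Finance    10.0       40.0
Sales       5.0       20.0
take 2 rows with smallest tenure:
       tenure  tenure_x4
dept                    
Sales     5.0       20.0
Data      8.5       34.0

27.0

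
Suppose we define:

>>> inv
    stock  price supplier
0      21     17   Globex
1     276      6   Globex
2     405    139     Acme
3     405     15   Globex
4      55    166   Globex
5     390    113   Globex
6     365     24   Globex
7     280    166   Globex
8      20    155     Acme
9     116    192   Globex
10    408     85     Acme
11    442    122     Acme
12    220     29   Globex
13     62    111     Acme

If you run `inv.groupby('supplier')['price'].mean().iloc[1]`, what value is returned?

80.8888888889

group by supplier, mean of price:
supplier
Acme      122.400000
Globex     80.888889
Name: price, dtype: float64
Finally, value at position 1 = 80.8888888889.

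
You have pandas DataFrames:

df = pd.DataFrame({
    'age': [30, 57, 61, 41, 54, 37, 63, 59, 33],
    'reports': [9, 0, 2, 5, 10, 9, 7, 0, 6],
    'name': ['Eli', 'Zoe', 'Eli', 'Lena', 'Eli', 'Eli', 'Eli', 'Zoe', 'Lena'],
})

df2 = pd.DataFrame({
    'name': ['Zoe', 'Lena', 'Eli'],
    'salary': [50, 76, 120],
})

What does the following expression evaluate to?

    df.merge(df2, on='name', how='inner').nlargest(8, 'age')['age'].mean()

50.625

merge on 'name' (how='inner') → 9 rows:
   age  reports  name  salary
0   30        9   Eli     120
1   57        0   Zoe      50
2   61        2   Eli     120
3   41        5  Lena      76
4   54       10   Eli     120
5   37        9   Eli     120
6   63        7   Eli     120
7   59        0   Zoe      50
8   33        6  Lena      76
take 8 rows with largest age:
   age  reports  name  salary
6   63        7   Eli     120
2   61        2   Eli     120
7   59        0   Zoe      50
1   57        0   Zoe      50
4   54       10   Eli     120
3   41        5  Lena      76
5   37        9   Eli     120
8   33        6  Lena      76
So mean() = 50.625.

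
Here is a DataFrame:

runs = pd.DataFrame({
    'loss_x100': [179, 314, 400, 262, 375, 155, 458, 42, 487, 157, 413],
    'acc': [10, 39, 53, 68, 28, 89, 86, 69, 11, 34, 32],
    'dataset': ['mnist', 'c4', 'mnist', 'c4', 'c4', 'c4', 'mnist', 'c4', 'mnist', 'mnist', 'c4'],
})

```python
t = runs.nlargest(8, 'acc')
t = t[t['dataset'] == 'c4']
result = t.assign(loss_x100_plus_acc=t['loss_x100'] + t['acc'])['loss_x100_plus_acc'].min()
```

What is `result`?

111

take 8 rows with largest acc:
    loss_x100  acc dataset
5         155   89      c4
6         458   86   mnist
7          42   69      c4
3         262   68      c4
2         400   53   mnist
1         314   39      c4
9         157   34   mnist
10        413   32      c4
filter rows where dataset == 'c4':
    loss_x100  acc dataset
5         155   89      c4
7          42   69      c4
3         262   68      c4
1         314   39      c4
10        413   32      c4
add column loss_x100_plus_acc = t['loss_x100'] + t['acc']:
    loss_x100  acc dataset  loss_x100_plus_acc
5         155   89      c4                 244
7          42   69      c4                 111
3         262   68      c4                 330
1         314   39      c4                 353
10        413   32      c4                 445
Hence 111.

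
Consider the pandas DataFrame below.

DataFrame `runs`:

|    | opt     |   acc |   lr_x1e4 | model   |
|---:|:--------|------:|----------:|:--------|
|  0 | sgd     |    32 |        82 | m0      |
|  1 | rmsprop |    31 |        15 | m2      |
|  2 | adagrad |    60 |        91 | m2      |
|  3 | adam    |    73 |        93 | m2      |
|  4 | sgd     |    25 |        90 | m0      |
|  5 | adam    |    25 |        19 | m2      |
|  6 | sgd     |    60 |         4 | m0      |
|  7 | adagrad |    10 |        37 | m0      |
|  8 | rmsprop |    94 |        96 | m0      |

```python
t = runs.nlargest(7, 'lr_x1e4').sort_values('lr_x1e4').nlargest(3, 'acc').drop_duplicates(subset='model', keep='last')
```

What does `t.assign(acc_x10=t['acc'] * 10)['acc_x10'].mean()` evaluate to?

770.0

take 7 rows with largest lr_x1e4:
       opt  acc  lr_x1e4 model
8  rmsprop   94       96    m0
3     adam   73       93    m2
2  adagrad   60       91    m2
4      sgd   25       90    m0
0      sgd   32       82    m0
7  adagrad   10       37    m0
5     adam   25       19    m2
sort by lr_x1e4:
       opt  acc  lr_x1e4 model
5     adam   25       19    m2
7  adagrad   10       37    m0
0      sgd   32       82    m0
4      sgd   25       90    m0
2  adagrad   60       91    m2
3     adam   73       93    m2
8  rmsprop   94       96    m0
take 3 rows with largest acc:
       opt  acc  lr_x1e4 model
8  rmsprop   94       96    m0
3     adam   73       93    m2
2  adagrad   60       91    m2
drop duplicate model (keep=last):
       opt  acc  lr_x1e4 model
8  rmsprop   94       96    m0
2  adagrad   60       91    m2
add column acc_x10 = t['acc'] * 10:
       opt  acc  lr_x1e4 model  acc_x10
8  rmsprop   94       96    m0      940
2  adagrad   60       91    m2      600
mean of column 'acc_x10' → 770.0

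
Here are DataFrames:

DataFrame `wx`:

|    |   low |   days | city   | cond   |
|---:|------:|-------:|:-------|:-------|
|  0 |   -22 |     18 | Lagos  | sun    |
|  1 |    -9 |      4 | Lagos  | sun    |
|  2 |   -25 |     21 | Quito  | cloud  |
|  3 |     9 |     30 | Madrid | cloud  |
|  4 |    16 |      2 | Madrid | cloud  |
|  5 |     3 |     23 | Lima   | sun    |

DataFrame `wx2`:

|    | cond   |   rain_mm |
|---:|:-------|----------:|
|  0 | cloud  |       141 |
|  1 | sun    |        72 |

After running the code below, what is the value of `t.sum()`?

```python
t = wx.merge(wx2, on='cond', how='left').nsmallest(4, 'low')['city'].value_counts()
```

4

merge on 'cond' (how='left') → 6 rows:
   low  days    city   cond  rain_mm
0  -22    18   Lagos    sun       72
1   -9     4   Lagos    sun       72
2  -25    21   Quito  cloud      141
3    9    30  Madrid  cloud      141
4   16     2  Madrid  cloud      141
5    3    23    Lima    sun       72
take 4 rows with smallest low:
   low  days   city   cond  rain_mm
2  -25    21  Quito  cloud      141
0  -22    18  Lagos    sun       72
1   -9     4  Lagos    sun       72
5    3    23   Lima    sun       72
value_counts of city:
city
Lagos    2
Quito    1
Lima     1
Name: count, dtype: int64
Then the sum of the resulting series: 4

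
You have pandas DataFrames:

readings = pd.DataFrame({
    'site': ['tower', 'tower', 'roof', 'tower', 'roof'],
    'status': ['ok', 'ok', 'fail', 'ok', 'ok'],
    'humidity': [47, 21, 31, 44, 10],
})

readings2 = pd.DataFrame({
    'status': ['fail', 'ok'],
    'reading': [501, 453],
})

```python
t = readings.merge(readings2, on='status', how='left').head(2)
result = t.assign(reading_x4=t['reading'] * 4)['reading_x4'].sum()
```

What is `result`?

merge on 'status' (how='left') → 5 rows:
    site status  humidity  reading
0  tower     ok        47      453
1  tower     ok        21      453
2   roof   fail        31      501
3  tower     ok        44      453
4   roof     ok        10      453
take first 2 rows:
    site status  humidity  reading
0  tower     ok        47      453
1  tower     ok        21      453
add column reading_x4 = t['reading'] * 4:
    site status  humidity  reading  reading_x4
0  tower     ok        47      453        1812
1  tower     ok        21      453        1812
Hence 3624.

3624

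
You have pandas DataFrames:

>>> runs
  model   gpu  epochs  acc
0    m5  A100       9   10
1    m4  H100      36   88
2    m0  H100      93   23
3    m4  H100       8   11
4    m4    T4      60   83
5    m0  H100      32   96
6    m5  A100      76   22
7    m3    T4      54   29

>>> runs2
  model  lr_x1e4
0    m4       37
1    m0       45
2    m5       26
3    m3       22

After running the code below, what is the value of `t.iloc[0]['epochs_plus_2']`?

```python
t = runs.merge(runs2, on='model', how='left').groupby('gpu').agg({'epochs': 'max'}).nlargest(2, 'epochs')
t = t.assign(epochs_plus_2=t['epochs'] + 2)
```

merge on 'model' (how='left') → 8 rows:
  model   gpu  epochs  acc  lr_x1e4
0    m5  A100       9   10       26
1    m4  H100      36   88       37
2    m0  H100      93   23       45
3    m4  H100       8   11       37
4    m4    T4      60   83       37
5    m0  H100      32   96       45
6    m5  A100      76   22       26
7    m3    T4      54   29       22
group by gpu, max of epochs:
      epochs
gpu         
A100      76
H100      93
T4        60
take 2 rows with largest epochs:
      epochs
gpu         
H100      93
A100      76
add column epochs_plus_2 = t['epochs'] + 2:
      epochs  epochs_plus_2
gpu                        
H100      93             95
A100      76             78
Taking the value at position 0, column 'epochs_plus_2' gives 95.

95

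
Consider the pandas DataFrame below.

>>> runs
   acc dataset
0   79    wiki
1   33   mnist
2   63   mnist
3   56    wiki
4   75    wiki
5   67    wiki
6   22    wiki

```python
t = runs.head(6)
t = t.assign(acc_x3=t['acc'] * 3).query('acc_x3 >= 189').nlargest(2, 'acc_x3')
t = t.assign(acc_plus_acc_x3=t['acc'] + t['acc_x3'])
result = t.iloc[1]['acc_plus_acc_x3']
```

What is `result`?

300

take first 6 rows:
   acc dataset
0   79    wiki
1   33   mnist
2   63   mnist
3   56    wiki
4   75    wiki
5   67    wiki
add column acc_x3 = t['acc'] * 3:
   acc dataset  acc_x3
0   79    wiki     237
1   33   mnist      99
2   63   mnist     189
3   56    wiki     168
4   75    wiki     225
5   67    wiki     201
filter rows where acc_x3 >= 189:
   acc dataset  acc_x3
0   79    wiki     237
2   63   mnist     189
4   75    wiki     225
5   67    wiki     201
take 2 rows with largest acc_x3:
   acc dataset  acc_x3
0   79    wiki     237
4   75    wiki     225
add column acc_plus_acc_x3 = t['acc'] + t['acc_x3']:
   acc dataset  acc_x3  acc_plus_acc_x3
0   79    wiki     237              316
4   75    wiki     225              300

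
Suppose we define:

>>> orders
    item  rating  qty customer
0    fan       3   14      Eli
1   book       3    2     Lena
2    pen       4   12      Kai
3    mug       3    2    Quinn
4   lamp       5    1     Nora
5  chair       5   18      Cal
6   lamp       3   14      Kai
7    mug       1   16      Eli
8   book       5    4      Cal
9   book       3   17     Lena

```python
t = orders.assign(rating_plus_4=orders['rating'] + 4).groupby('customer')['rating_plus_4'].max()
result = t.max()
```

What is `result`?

9

add column rating_plus_4 = orders['rating'] + 4:
    item  rating  qty customer  rating_plus_4
0    fan       3   14      Eli              7
1   book       3    2     Lena              7
2    pen       4   12      Kai              8
3    mug       3    2    Quinn              7
4   lamp       5    1     Nora              9
5  chair       5   18      Cal              9
6   lamp       3   14      Kai              7
7    mug       1   16      Eli              5
8   book       5    4      Cal              9
9   book       3   17     Lena              7
group by customer, max of rating_plus_4:
customer
Cal      9
Eli      7
Kai      8
Lena     7
Nora     9
Quinn    7
Name: rating_plus_4, dtype: int64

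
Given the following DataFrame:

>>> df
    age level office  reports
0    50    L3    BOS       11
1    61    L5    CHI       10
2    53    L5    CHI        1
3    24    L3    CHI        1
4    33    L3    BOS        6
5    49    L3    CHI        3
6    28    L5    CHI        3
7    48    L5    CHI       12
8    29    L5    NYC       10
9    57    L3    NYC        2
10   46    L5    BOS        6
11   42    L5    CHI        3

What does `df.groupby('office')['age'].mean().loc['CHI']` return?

43.5714285714

group by office, mean of age:
office
BOS    43.000000
CHI    43.571429
NYC    43.000000
Name: age, dtype: float64
Then the value at index 'CHI': 43.5714285714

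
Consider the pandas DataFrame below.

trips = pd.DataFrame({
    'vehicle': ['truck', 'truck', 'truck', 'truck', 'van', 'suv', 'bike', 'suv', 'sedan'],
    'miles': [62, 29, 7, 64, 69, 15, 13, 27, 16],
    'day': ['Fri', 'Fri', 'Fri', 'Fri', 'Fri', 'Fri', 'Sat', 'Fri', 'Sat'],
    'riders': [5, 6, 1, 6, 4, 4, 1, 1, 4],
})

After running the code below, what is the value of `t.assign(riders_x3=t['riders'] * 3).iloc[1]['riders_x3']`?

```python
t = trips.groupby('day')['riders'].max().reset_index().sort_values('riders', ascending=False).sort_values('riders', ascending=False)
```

group by day, max of riders:
day
Fri    6
Sat    4
Name: riders, dtype: int64
reset_index():
   day  riders
0  Fri       6
1  Sat       4
sort by riders descending:
   day  riders
0  Fri       6
1  Sat       4
sort by riders descending:
   day  riders
0  Fri       6
1  Sat       4
add column riders_x3 = t['riders'] * 3:
   day  riders  riders_x3
0  Fri       6         18
1  Sat       4         12
Then the value at position 1, column 'riders_x3': 12

12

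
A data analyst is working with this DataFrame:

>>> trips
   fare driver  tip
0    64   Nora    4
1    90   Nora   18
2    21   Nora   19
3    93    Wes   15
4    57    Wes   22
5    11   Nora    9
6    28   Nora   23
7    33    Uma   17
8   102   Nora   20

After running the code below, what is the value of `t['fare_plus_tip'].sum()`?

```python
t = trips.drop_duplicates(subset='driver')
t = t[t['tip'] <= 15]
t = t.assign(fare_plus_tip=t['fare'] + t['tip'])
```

176

drop duplicate driver (keep=first):
   fare driver  tip
0    64   Nora    4
3    93    Wes   15
7    33    Uma   17
filter rows where tip <= 15:
   fare driver  tip
0    64   Nora    4
3    93    Wes   15
add column fare_plus_tip = t['fare'] + t['tip']:
   fare driver  tip  fare_plus_tip
0    64   Nora    4             68
3    93    Wes   15            108
sum of column 'fare_plus_tip' → 176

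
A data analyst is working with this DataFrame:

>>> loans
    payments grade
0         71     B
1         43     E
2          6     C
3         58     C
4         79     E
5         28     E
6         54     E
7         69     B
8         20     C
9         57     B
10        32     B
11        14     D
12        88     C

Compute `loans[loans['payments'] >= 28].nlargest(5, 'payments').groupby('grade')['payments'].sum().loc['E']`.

79

filter rows where payments >= 28:
    payments grade
0         71     B
1         43     E
3         58     C
4         79     E
5         28     E
6         54     E
7         69     B
9         57     B
10        32     B
12        88     C
take 5 rows with largest payments:
    payments grade
12        88     C
4         79     E
0         71     B
7         69     B
3         58     C
group by grade, sum of payments:
grade
B    140
C    146
E     79
Name: payments, dtype: int64
Hence 79.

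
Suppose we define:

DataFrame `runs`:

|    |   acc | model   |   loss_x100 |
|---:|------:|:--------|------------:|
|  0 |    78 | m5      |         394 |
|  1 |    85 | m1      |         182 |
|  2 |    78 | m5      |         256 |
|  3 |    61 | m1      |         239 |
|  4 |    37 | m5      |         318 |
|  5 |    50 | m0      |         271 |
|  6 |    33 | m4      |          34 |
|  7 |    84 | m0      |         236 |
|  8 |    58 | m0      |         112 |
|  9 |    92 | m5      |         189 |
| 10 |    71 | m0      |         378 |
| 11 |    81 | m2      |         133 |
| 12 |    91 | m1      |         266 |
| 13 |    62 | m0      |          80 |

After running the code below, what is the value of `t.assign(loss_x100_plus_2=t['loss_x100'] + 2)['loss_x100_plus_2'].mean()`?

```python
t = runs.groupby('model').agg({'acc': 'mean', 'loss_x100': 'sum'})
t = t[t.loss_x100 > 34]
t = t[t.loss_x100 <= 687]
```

group by model: mean(acc), sum(loss_x100):
         acc  loss_x100
model                  
m0     65.00       1077
m1     79.00        687
m2     81.00        133
m4     33.00         34
m5     71.25       1157
filter rows where loss_x100 > 34:
         acc  loss_x100
model                  
m0     65.00       1077
m1     79.00        687
m2     81.00        133
m5     71.25       1157
filter rows where loss_x100 <= 687:
        acc  loss_x100
model                 
m1     79.0        687
m2     81.0        133
add column loss_x100_plus_2 = t['loss_x100'] + 2:
        acc  loss_x100  loss_x100_plus_2
model                                   
m1     79.0        687               689
m2     81.0        133               135
Hence 412.0.

412.0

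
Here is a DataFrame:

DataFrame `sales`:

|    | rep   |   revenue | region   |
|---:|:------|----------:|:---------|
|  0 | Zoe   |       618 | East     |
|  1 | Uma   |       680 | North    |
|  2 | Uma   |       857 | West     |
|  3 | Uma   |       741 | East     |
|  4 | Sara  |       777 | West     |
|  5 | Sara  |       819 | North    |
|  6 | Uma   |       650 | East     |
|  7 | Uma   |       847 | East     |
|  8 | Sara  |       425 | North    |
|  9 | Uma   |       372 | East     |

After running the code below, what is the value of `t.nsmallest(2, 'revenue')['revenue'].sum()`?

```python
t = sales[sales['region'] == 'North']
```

filter rows where region == 'North':
    rep  revenue region
1   Uma      680  North
5  Sara      819  North
8  Sara      425  North
take 2 rows with smallest revenue:
    rep  revenue region
8  Sara      425  North
1   Uma      680  North
So sum() = 1105.

1105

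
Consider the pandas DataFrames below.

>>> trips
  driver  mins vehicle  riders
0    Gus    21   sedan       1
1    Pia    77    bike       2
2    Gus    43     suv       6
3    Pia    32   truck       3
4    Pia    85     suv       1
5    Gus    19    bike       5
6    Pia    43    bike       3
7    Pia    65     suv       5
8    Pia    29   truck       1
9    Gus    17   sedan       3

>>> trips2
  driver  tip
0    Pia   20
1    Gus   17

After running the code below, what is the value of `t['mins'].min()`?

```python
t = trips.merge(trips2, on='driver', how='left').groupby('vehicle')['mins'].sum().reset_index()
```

38

merge on 'driver' (how='left') → 10 rows:
  driver  mins vehicle  riders  tip
0    Gus    21   sedan       1   17
1    Pia    77    bike       2   20
2    Gus    43     suv       6   17
3    Pia    32   truck       3   20
4    Pia    85     suv       1   20
5    Gus    19    bike       5   17
6    Pia    43    bike       3   20
7    Pia    65     suv       5   20
8    Pia    29   truck       1   20
9    Gus    17   sedan       3   17
group by vehicle, sum of mins:
vehicle
bike     139
sedan     38
suv      193
truck     61
Name: mins, dtype: int64
reset_index():
  vehicle  mins
0    bike   139
1   sedan    38
2     suv   193
3   truck    61
Reading off the min of column 'mins', we get 38.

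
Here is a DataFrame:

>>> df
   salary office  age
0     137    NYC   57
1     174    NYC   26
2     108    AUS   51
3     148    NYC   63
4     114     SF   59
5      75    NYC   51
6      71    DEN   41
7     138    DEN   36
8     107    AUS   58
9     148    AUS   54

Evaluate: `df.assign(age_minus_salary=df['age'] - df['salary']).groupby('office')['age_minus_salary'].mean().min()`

add column age_minus_salary = df['age'] - df['salary']:
   salary office  age  age_minus_salary
0     137    NYC   57               -80
1     174    NYC   26              -148
2     108    AUS   51               -57
3     148    NYC   63               -85
4     114     SF   59               -55
5      75    NYC   51               -24
6      71    DEN   41               -30
7     138    DEN   36              -102
8     107    AUS   58               -49
9     148    AUS   54               -94
group by office, mean of age_minus_salary:
office
AUS   -66.666667
DEN   -66.000000
NYC   -84.250000
SF    -55.000000
Name: age_minus_salary, dtype: float64

-84.25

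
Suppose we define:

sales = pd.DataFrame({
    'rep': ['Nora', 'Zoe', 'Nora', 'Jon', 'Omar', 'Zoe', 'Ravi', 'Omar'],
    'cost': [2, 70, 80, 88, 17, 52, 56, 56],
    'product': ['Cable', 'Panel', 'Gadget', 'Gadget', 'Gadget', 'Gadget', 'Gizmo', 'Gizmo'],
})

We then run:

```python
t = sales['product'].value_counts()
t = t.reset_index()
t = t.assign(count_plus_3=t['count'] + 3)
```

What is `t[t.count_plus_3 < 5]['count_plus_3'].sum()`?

value_counts of product:
product
Gadget    4
Gizmo     2
Cable     1
Panel     1
Name: count, dtype: int64
reset_index():
  product  count
0  Gadget      4
1   Gizmo      2
2   Cable      1
3   Panel      1
add column count_plus_3 = t['count'] + 3:
  product  count  count_plus_3
0  Gadget      4             7
1   Gizmo      2             5
2   Cable      1             4
3   Panel      1             4
filter rows where count_plus_3 < 5:
  product  count  count_plus_3
2   Cable      1             4
3   Panel      1             4
Reading off the sum of column 'count_plus_3', we get 8.

8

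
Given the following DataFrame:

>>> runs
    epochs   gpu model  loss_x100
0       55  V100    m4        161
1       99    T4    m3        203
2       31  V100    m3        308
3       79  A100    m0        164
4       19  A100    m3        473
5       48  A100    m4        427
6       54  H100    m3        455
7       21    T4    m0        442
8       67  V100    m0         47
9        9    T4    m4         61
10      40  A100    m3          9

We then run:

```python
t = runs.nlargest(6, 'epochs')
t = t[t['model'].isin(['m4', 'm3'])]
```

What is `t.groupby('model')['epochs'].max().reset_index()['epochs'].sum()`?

take 6 rows with largest epochs:
   epochs   gpu model  loss_x100
1      99    T4    m3        203
3      79  A100    m0        164
8      67  V100    m0         47
0      55  V100    m4        161
6      54  H100    m3        455
5      48  A100    m4        427
filter rows where model in ['m4', 'm3']:
   epochs   gpu model  loss_x100
1      99    T4    m3        203
0      55  V100    m4        161
6      54  H100    m3        455
5      48  A100    m4        427
group by model, max of epochs:
model
m3    99
m4    55
Name: epochs, dtype: int64
reset_index():
  model  epochs
0    m3      99
1    m4      55

154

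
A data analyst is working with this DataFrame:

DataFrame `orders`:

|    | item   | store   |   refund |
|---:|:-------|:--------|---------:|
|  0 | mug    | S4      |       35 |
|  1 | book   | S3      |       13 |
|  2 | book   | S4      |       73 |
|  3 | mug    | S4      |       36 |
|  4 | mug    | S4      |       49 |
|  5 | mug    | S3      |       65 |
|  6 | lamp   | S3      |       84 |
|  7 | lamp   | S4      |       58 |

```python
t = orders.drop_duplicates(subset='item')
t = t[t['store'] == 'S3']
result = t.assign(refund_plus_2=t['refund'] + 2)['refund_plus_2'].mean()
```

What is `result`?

drop duplicate item (keep=first):
   item store  refund
0   mug    S4      35
1  book    S3      13
6  lamp    S3      84
filter rows where store == 'S3':
   item store  refund
1  book    S3      13
6  lamp    S3      84
add column refund_plus_2 = t['refund'] + 2:
   item store  refund  refund_plus_2
1  book    S3      13             15
6  lamp    S3      84             86

50.5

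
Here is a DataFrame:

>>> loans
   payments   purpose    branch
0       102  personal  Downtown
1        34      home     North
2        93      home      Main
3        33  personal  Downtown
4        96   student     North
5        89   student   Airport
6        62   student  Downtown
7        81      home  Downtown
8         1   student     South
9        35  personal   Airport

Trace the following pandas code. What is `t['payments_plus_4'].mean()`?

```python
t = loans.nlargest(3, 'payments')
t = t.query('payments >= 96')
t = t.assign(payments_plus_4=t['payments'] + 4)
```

take 3 rows with largest payments:
   payments   purpose    branch
0       102  personal  Downtown
4        96   student     North
2        93      home      Main
filter rows where payments >= 96:
   payments   purpose    branch
0       102  personal  Downtown
4        96   student     North
add column payments_plus_4 = t['payments'] + 4:
   payments   purpose    branch  payments_plus_4
0       102  personal  Downtown              106
4        96   student     North              100

103.0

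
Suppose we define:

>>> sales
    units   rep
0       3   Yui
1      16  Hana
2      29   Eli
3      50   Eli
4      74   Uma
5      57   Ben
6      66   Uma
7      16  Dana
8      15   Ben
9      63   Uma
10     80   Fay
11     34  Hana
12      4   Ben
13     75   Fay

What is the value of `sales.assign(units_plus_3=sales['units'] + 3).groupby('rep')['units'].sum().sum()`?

582

add column units_plus_3 = sales['units'] + 3:
    units   rep  units_plus_3
0       3   Yui             6
1      16  Hana            19
2      29   Eli            32
3      50   Eli            53
4      74   Uma            77
5      57   Ben            60
6      66   Uma            69
7      16  Dana            19
8      15   Ben            18
9      63   Uma            66
10     80   Fay            83
11     34  Hana            37
12      4   Ben             7
13     75   Fay            78
group by rep, sum of units:
rep
Ben      76
Dana     16
Eli      79
Fay     155
Hana     50
Uma     203
Yui       3
Name: units, dtype: int64
Then the sum of the resulting series: 582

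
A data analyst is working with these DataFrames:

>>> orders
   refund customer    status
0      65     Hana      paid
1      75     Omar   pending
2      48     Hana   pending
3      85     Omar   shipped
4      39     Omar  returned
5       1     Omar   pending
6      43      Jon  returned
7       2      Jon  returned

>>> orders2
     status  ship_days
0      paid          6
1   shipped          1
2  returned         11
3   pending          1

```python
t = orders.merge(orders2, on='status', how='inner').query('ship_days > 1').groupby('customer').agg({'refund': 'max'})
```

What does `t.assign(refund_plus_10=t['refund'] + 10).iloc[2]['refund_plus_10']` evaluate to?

merge on 'status' (how='inner') → 8 rows:
   refund customer    status  ship_days
0      65     Hana      paid          6
1      75     Omar   pending          1
2      48     Hana   pending          1
3      85     Omar   shipped          1
4      39     Omar  returned         11
5       1     Omar   pending          1
6      43      Jon  returned         11
7       2      Jon  returned         11
filter rows where ship_days > 1:
   refund customer    status  ship_days
0      65     Hana      paid          6
4      39     Omar  returned         11
6      43      Jon  returned         11
7       2      Jon  returned         11
group by customer, max of refund:
          refund
customer        
Hana          65
Jon           43
Omar          39
add column refund_plus_10 = t['refund'] + 10:
          refund  refund_plus_10
customer                        
Hana          65              75
Jon           43              53
Omar          39              49

49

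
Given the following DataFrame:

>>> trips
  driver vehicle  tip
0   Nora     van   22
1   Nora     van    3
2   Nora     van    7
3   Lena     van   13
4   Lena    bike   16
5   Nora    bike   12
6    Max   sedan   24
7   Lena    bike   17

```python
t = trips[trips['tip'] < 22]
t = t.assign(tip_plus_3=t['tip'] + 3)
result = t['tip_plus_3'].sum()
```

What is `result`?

filter rows where tip < 22:
  driver vehicle  tip
1   Nora     van    3
2   Nora     van    7
3   Lena     van   13
4   Lena    bike   16
5   Nora    bike   12
7   Lena    bike   17
add column tip_plus_3 = t['tip'] + 3:
  driver vehicle  tip  tip_plus_3
1   Nora     van    3           6
2   Nora     van    7          10
3   Lena     van   13          16
4   Lena    bike   16          19
5   Nora    bike   12          15
7   Lena    bike   17          20
Then the sum of column 'tip_plus_3': 86

86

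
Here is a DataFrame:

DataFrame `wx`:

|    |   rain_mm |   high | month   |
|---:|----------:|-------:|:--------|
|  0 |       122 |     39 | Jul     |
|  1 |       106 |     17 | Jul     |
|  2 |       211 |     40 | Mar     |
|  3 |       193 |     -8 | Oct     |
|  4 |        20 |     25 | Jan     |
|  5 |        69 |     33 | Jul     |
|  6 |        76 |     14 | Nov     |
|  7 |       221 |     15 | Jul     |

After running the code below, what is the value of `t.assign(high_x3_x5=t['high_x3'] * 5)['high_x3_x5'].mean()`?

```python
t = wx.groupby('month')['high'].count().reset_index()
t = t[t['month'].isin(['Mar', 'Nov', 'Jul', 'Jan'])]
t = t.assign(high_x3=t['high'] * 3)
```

group by month, count of high:
month
Jan    1
Jul    4
Mar    1
Nov    1
Oct    1
Name: high, dtype: int64
reset_index():
  month  high
0   Jan     1
1   Jul     4
2   Mar     1
3   Nov     1
4   Oct     1
filter rows where month in ['Mar', 'Nov', 'Jul', 'Jan']:
  month  high
0   Jan     1
1   Jul     4
2   Mar     1
3   Nov     1
add column high_x3 = t['high'] * 3:
  month  high  high_x3
0   Jan     1        3
1   Jul     4       12
2   Mar     1        3
3   Nov     1        3
add column high_x3_x5 = t['high_x3'] * 5:
  month  high  high_x3  high_x3_x5
0   Jan     1        3          15
1   Jul     4       12          60
2   Mar     1        3          15
3   Nov     1        3          15

26.25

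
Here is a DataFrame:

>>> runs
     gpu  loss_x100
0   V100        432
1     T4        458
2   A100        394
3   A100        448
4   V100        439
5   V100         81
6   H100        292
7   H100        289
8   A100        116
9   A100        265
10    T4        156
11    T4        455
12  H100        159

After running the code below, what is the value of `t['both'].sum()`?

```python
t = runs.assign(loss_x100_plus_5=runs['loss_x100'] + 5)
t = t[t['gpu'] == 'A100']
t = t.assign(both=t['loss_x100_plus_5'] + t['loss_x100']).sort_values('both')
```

2466

add column loss_x100_plus_5 = runs['loss_x100'] + 5:
     gpu  loss_x100  loss_x100_plus_5
0   V100        432               437
1     T4        458               463
2   A100        394               399
3   A100        448               453
4   V100        439               444
5   V100         81                86
6   H100        292               297
7   H100        289               294
8   A100        116               121
9   A100        265               270
10    T4        156               161
11    T4        455               460
12  H100        159               164
filter rows where gpu == 'A100':
    gpu  loss_x100  loss_x100_plus_5
2  A100        394               399
3  A100        448               453
8  A100        116               121
9  A100        265               270
add column both = t['loss_x100_plus_5'] + t['loss_x100']:
    gpu  loss_x100  loss_x100_plus_5  both
2  A100        394               399   793
3  A100        448               453   901
8  A100        116               121   237
9  A100        265               270   535
sort by both:
    gpu  loss_x100  loss_x100_plus_5  both
8  A100        116               121   237
9  A100        265               270   535
2  A100        394               399   793
3  A100        448               453   901
Finally, sum of column 'both' = 2466.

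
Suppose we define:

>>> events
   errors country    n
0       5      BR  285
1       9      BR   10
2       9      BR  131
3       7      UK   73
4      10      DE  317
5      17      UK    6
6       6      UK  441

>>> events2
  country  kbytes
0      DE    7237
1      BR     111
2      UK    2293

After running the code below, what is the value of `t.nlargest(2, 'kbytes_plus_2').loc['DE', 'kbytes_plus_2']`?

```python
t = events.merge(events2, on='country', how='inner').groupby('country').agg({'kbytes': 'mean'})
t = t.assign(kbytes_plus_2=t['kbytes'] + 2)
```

merge on 'country' (how='inner') → 7 rows:
   errors country    n  kbytes
0       5      BR  285     111
1       9      BR   10     111
2       9      BR  131     111
3       7      UK   73    2293
4      10      DE  317    7237
5      17      UK    6    2293
6       6      UK  441    2293
group by country, mean of kbytes:
         kbytes
country        
BR        111.0
DE       7237.0
UK       2293.0
add column kbytes_plus_2 = t['kbytes'] + 2:
         kbytes  kbytes_plus_2
country                       
BR        111.0          113.0
DE       7237.0         7239.0
UK       2293.0         2295.0
take 2 rows with largest kbytes_plus_2:
         kbytes  kbytes_plus_2
country                       
DE       7237.0         7239.0
UK       2293.0         2295.0
The value at row 'DE', column 'kbytes_plus_2' is 7239.0.

7239.0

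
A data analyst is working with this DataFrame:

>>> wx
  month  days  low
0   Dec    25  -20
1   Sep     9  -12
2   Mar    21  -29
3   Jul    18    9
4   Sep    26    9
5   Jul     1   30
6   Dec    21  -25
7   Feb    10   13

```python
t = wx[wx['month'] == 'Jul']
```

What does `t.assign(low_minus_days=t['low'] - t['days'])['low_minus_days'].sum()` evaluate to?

filter rows where month == 'Jul':
  month  days  low
3   Jul    18    9
5   Jul     1   30
add column low_minus_days = t['low'] - t['days']:
  month  days  low  low_minus_days
3   Jul    18    9              -9
5   Jul     1   30              29
Reading off the sum of column 'low_minus_days', we get 20.

20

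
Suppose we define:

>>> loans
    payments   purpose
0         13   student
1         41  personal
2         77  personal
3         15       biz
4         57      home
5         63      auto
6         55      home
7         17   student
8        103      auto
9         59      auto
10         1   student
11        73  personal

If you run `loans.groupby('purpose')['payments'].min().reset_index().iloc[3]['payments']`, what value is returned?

group by purpose, min of payments:
purpose
auto        59
biz         15
home        55
personal    41
student      1
Name: payments, dtype: int64
reset_index():
    purpose  payments
0      auto        59
1       biz        15
2      home        55
3  personal        41
4   student         1

41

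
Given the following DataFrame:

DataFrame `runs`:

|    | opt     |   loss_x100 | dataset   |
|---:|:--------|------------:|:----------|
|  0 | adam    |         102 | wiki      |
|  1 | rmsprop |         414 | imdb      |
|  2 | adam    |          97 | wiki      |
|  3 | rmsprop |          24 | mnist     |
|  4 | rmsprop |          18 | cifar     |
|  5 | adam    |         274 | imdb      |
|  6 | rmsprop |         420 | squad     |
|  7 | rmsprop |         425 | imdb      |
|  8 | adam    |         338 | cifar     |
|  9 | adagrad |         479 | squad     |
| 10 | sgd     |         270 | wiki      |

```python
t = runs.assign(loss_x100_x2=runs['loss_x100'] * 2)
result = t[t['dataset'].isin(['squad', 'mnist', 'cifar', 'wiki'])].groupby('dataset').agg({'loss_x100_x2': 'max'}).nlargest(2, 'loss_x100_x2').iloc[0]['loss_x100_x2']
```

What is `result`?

add column loss_x100_x2 = runs['loss_x100'] * 2:
        opt  loss_x100 dataset  loss_x100_x2
0      adam        102    wiki           204
1   rmsprop        414    imdb           828
2      adam         97    wiki           194
3   rmsprop         24   mnist            48
4   rmsprop         18   cifar            36
5      adam        274    imdb           548
6   rmsprop        420   squad           840
7   rmsprop        425    imdb           850
8      adam        338   cifar           676
9   adagrad        479   squad           958
10      sgd        270    wiki           540
filter rows where dataset in ['squad', 'mnist', 'cifar', 'wiki']:
        opt  loss_x100 dataset  loss_x100_x2
0      adam        102    wiki           204
2      adam         97    wiki           194
3   rmsprop         24   mnist            48
4   rmsprop         18   cifar            36
6   rmsprop        420   squad           840
8      adam        338   cifar           676
9   adagrad        479   squad           958
10      sgd        270    wiki           540
group by dataset, max of loss_x100_x2:
         loss_x100_x2
dataset              
cifar             676
mnist              48
squad             958
wiki              540
take 2 rows with largest loss_x100_x2:
         loss_x100_x2
dataset              
squad             958
cifar             676

958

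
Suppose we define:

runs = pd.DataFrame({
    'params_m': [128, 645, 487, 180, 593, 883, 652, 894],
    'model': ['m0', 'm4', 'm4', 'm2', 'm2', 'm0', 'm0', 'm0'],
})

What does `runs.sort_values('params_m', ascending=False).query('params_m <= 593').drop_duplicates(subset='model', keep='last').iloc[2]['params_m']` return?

sort by params_m descending:
   params_m model
7       894    m0
5       883    m0
6       652    m0
1       645    m4
4       593    m2
2       487    m4
3       180    m2
0       128    m0
filter rows where params_m <= 593:
   params_m model
4       593    m2
2       487    m4
3       180    m2
0       128    m0
drop duplicate model (keep=last):
   params_m model
2       487    m4
3       180    m2
0       128    m0
Taking the value at position 2, column 'params_m' gives 128.

128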